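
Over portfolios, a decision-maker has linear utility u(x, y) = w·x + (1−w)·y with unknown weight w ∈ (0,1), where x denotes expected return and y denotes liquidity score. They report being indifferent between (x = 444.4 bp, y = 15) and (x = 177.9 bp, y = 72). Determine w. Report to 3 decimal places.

Equating utilities: w·444.4 + (1−w)·15 = w·177.9 + (1−w)·72.
Collecting terms: w·266.5 = (1−w)·57.
The marginal rate of substitution is 57/266.5, so w = 57/(266.5+57) = 0.176.

w = 0.176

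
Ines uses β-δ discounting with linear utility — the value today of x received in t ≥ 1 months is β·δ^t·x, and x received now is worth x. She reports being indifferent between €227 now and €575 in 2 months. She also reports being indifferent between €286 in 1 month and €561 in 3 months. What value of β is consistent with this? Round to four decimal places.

Both payoffs in the second observation are in the future, so β drops out: δ^1·286 = δ^3·561 ⇒ δ^2 = 286/561 = 0.50980, so δ = 0.71401.
Now use the now-vs-future pair: 227 = β·δ^2·575 gives β = 227/(0.50980·575) ≈ 0.7744.

β ≈ 0.7744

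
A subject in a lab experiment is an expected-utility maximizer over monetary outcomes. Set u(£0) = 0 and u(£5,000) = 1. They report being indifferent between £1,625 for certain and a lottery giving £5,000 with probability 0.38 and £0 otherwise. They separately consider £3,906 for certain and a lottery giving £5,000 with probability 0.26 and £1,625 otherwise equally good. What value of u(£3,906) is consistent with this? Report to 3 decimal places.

First, u(£1,625) = 0.38·u(£5,000) + 0.62·u(£0) = 0.38.
Then u(£3,906) = 0.26·u(£5,000) + 0.74·u(£1,625) = 0.26·1.00 + 0.74·0.38 = 0.5412.

0.541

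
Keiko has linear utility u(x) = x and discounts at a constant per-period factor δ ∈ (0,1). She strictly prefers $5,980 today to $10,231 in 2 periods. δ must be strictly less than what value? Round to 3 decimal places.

Under u(x) = x this choice says 5980 > δ^2·10231.
Dividing by 10231: δ^2 < 0.58450. Both sides are positive, so the square root keeps the direction.
δ < 0.58450^(1/2) = 0.765.

δ < 0.765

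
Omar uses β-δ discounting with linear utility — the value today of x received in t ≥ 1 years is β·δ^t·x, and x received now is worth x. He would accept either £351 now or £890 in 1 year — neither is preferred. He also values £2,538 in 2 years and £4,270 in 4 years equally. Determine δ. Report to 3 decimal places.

From the later pair, β·δ^2·2538 = β·δ^4·4270; dividing through, δ^2 = 2538/4270 = 0.59438, so δ = 0.77096.

δ ≈ 0.771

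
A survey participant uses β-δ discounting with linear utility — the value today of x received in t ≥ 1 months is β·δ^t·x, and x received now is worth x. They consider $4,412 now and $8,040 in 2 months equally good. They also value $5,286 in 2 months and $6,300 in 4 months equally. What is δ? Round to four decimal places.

δ ≈ 0.9160

The second indifference involves only future payoffs, so β cancels: β·δ^2·5286 = β·δ^4·6300, giving δ^2 = 5286/6300 = 0.83905, so δ = 0.91600.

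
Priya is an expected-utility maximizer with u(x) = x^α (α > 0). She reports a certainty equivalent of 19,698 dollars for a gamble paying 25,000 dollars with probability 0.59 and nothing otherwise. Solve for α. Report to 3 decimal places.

α ≈ 2.214

Since u(0) = 0, the lottery's EU is 0.59·25000^α.
Equating: 19698^α = 0.59·25000^α, i.e. 0.7879^α = 0.59.
Take logs: α = ln 0.59 / ln(19698/25000) ≈ 2.21361.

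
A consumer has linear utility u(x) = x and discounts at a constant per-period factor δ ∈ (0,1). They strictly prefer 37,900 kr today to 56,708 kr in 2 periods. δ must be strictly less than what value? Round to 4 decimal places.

The preference means 37900 > δ^2·56708.
So δ^2 < 37900/56708 = 0.66834; taking the square root of both positive sides preserves the inequality.
δ < (37900/56708)^(1/2) ≈ 0.8175.

δ < 0.8175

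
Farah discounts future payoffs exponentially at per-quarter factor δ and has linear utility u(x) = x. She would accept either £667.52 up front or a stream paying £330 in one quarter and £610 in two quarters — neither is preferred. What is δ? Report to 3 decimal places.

δ ≈ 0.810

The stream is worth 330δ + 610δ² today, so 330δ + 610δ² = 667.52.
Rearranged: 610δ² + 330δ − 667.52 = 0.
The positive root is δ = [−330 + √(330² + 4·610·667.52)] / (2·610) = (−330 + 1318.199)/1220 ≈ 0.810.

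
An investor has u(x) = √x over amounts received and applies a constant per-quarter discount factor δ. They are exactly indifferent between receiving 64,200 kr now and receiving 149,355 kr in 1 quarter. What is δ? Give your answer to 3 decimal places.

δ ≈ 0.656

Indifference means u(64200) = δ · u(149355), so δ = u(64200)/u(149355).
Since u(x) = √x, δ = √(64200/149355) = 0.65563.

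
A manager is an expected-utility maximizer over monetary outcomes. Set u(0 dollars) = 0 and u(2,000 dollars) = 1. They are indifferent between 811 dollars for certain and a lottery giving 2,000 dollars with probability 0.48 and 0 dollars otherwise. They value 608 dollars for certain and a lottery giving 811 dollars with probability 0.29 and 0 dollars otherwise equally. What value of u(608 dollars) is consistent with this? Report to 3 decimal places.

0.139

From the first indifference, u(811 dollars) = 0.48·u(2,000 dollars) + 0.52·u(0 dollars) = 0.48·1 + 0.52·0 = 0.48.
Chaining: u(608 dollars) = 0.29·0.48 + 0.71·0.00 = 0.1392.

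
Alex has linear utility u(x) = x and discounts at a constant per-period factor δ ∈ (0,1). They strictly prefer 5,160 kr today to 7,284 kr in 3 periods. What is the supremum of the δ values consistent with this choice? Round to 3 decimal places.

δ < 0.891

The preference means 5160 > δ^3·7284.
Dividing by 7284: δ^3 < 0.70840. Both sides are positive, so the cube root keeps the direction.
δ < (5160/7284)^(1/3) ≈ 0.891.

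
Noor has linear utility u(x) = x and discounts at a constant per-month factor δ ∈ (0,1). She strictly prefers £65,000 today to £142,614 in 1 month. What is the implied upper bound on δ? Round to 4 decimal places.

δ < 0.4558

Comparing present values: 65000 > δ·142614.
So δ < 65000/142614 = 0.45578.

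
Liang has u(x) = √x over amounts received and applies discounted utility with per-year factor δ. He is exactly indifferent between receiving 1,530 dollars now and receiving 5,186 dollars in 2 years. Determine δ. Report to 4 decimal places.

δ ≈ 0.7370

Indifference means u(1530) = δ^2 · u(5186), so δ^2 = u(1530)/u(5186).
With u(x) = √x: δ^2 = √1530/√5186 = √(1530/5186) = 0.54316.
So δ = 0.54316^(1/2) ≈ 0.7370.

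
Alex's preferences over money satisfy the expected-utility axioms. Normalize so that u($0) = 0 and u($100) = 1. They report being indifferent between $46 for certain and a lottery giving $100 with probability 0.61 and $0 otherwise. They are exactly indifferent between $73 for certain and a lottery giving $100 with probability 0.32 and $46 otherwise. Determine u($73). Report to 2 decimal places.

From the first indifference, u($46) = 0.61·u($100) + 0.39·u($0) = 0.61·1 + 0.39·0 = 0.61.
The second indifference gives u($73) = 0.32·u($100) + 0.68·u($46) = 0.32·1.00 + 0.68·0.61 = 0.7348.

0.73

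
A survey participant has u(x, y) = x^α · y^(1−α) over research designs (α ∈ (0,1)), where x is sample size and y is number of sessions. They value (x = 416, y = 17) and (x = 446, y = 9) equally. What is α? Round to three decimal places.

α ≈ 0.901

Set the two utilities equal: 416^α·17^(1−α) = 446^α·9^(1−α).
Rearrange to (416/446)^α = (9/17)^(1−α) and take logs: α·-0.069634 = (1−α)·-0.635989.
So α/(1−α) = (-0.635989)/(-0.069634) = 9.133311, and α = 9.133311/10.133311 ≈ 0.901.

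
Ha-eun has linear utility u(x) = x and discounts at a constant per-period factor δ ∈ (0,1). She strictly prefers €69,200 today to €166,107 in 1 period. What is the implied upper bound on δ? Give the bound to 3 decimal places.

Comparing present values: 69200 > δ·166107.
Dividing through by 166107 gives δ < 0.41660.

δ < 0.417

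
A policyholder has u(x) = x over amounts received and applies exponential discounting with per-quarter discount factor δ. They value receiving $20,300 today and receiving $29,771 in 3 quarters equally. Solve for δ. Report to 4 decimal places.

The payoff in 3 quarters is discounted by δ^3, so u(20300) = δ^3·u(29771) and δ^3 = u(20300)/u(29771).
With u(x) = x: δ^3 = 20300/29771 = 0.68187.
Taking the cube root: δ = 0.68187^(1/3) ≈ 0.8802.

δ ≈ 0.8802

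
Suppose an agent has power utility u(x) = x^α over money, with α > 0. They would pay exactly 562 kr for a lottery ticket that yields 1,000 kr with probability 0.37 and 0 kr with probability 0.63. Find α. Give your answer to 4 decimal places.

α ≈ 1.7254

Since u(0) = 0, the lottery's EU is 0.37·1000^α.
Setting u(562) equal to that: 562^α = 0.37·1000^α ⇒ (562/1000)^α = 0.37.
α = ln(0.37) / ln(562/1000) = -0.9942523/-0.5762534 ≈ 1.7254.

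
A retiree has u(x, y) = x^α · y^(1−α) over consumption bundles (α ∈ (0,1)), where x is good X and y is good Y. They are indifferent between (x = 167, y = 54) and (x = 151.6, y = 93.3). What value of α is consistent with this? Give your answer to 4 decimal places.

Set the two utilities equal: 167^α·54^(1−α) = 151.6^α·93.3^(1−α).
(167/151.6)^α = (93.3/54)^(1−α); take logs: α·ln(167/151.6) = (1−α)·ln(93.3/54), i.e. α·0.0967483 = (1−α)·0.5468361.
With A = 0.0967483 and B = 0.5468361: α·A = (1−α)·B, so α = B/(A+B) = 0.5468361/0.6435844 ≈ 0.8497.

α ≈ 0.8497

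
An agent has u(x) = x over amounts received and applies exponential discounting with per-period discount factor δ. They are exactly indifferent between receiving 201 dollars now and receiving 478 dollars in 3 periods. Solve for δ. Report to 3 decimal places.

δ ≈ 0.749

Indifference means u(201) = δ^3 · u(478), so δ^3 = u(201)/u(478).
With u(x) = x: δ^3 = 201/478 = 0.42050.
So δ = 0.42050^(1/3) ≈ 0.749.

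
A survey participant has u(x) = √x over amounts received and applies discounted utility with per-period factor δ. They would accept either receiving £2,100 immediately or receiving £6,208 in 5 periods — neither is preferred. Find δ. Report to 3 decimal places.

Indifference means u(2100) = δ^5 · u(6208), so δ^5 = u(2100)/u(6208).
With u(x) = √x: δ^5 = √2100/√6208 = √(2100/6208) = 0.58161.
So δ = 0.58161^(1/5) ≈ 0.897.

δ ≈ 0.897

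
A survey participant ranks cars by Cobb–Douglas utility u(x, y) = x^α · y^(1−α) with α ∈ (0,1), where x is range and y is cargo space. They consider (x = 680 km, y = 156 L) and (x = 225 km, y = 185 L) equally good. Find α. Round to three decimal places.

α ≈ 0.134

Set the two utilities equal: 680^α·156^(1−α) = 225^α·185^(1−α).
Taking logs: α·ln 680 + (1−α)·ln 156 = α·ln 225 + (1−α)·ln 185, i.e. α·1.105992 = (1−α)·0.170500.
Thus α·(1.276492) = 0.170500, so α = 0.170500/1.276492 ≈ 0.134.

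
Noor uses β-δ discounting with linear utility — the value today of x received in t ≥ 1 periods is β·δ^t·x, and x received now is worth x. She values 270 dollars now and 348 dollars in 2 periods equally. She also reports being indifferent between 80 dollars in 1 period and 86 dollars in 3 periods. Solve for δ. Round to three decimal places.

δ ≈ 0.964

From the later pair, β·δ^1·80 = β·δ^3·86; dividing through, δ^2 = 80/86 = 0.93023, so δ = 0.96449.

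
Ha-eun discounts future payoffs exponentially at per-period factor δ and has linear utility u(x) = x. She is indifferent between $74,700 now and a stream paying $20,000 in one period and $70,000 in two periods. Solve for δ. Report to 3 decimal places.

Present value of the stream is 20000·δ + 70000·δ². Indifference gives 20000δ + 70000δ² = 74700.
Rearranged: 70000δ² + 20000δ − 74700 = 0.
δ = (−20000 + √(20000² + 4·70000·74700)) / (2·70000) = (−20000 + √21316000000.00) / 140000 ≈ 0.900.

δ ≈ 0.900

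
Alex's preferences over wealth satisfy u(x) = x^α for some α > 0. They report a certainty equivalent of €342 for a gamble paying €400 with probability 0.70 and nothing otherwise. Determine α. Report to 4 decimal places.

Since u(0) = 0, the lottery's EU is 0.70·400^α.
Indifference: 342^α = 0.70·400^α, so (342/400)^α = 0.70.
α = ln(0.70) / ln(342/400) = -0.3566749/-0.1566538 ≈ 2.2768.

α ≈ 2.2768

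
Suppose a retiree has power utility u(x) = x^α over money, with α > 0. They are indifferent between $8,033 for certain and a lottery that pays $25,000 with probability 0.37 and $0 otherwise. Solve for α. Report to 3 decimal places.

α ≈ 0.876

Since u(0) = 0, the lottery's EU is 0.37·25000^α.
Indifference: 8033^α = 0.37·25000^α, so (8033/25000)^α = 0.37.
Take logs: α = ln 0.37 / ln(8033/25000) ≈ 0.87575.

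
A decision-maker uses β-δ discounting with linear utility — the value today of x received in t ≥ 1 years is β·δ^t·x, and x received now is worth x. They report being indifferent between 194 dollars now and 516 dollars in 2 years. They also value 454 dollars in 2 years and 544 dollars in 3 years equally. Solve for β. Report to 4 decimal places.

Both payoffs in the second observation are in the future, so β drops out: δ^2·454 = δ^3·544 ⇒ δ = 454/544 = 0.83456.
The first indifference: 194 = β·δ^2·516, so β = 194/(δ^2·516) = 194/(0.69649·516) ≈ 0.5398.

β ≈ 0.5398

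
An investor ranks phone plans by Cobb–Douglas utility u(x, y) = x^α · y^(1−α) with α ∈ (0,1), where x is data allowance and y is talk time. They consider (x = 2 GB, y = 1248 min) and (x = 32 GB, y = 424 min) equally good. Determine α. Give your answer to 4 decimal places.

Set the two utilities equal: 2^α·1248^(1−α) = 32^α·424^(1−α).
Rearrange to (2/32)^α = (424/1248)^(1−α) and take logs: α·-2.7725887 = (1−α)·-1.0795641.
So α/(1−α) = (-1.0795641)/(-2.7725887) = 0.3893704, and α = 0.3893704/1.3893704 ≈ 0.2802.

α ≈ 0.2802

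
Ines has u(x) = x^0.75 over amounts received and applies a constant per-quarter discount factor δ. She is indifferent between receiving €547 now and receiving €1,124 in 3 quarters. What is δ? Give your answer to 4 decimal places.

δ ≈ 0.8352

Indifference means u(547) = δ^3 · u(1124), so δ^3 = u(547)/u(1124).
Since u(x) = x^0.75, δ^3 = (547/1124)^0.75 = 0.48665^0.75 = 0.58266.
So δ = 0.58266^(1/3) ≈ 0.8352.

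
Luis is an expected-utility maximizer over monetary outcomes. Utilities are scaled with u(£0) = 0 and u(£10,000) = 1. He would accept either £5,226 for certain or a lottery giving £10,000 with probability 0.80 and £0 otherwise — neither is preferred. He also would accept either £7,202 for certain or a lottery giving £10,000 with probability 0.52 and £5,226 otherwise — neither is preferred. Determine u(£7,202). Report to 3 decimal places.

0.904

From the first indifference, u(£5,226) = 0.80·u(£10,000) + 0.20·u(£0) = 0.80·1 + 0.20·0 = 0.80.
Then u(£7,202) = 0.52·u(£10,000) + 0.48·u(£5,226) = 0.52·1.00 + 0.48·0.80 = 0.9040.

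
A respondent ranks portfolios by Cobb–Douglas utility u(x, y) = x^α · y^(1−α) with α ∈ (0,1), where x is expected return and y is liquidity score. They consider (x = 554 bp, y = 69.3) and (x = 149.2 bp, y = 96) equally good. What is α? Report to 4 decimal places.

α ≈ 0.1990

Indifference: 554^α · 69.3^(1−α) = 149.2^α · 96^(1−α).
Taking logs: α·ln 554 + (1−α)·ln 69.3 = α·ln 149.2 + (1−α)·ln 96, i.e. α·1.3118770 = (1−α)·0.3259033.
So α/(1−α) = (0.3259033)/(1.3118770) = 0.2484252, and α = 0.2484252/1.2484252 ≈ 0.1990.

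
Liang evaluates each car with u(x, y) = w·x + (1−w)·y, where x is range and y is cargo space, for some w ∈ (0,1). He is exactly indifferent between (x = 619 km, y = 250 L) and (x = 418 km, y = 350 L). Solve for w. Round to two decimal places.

u(619,250) = u(418,350) means w·619 + (1−w)·250 = w·418 + (1−w)·350.
Rearranging, 201·w − 100·(1−w) = 0.
The marginal rate of substitution is 100/201, so w = 100/(201+100) = 0.33.

w = 0.33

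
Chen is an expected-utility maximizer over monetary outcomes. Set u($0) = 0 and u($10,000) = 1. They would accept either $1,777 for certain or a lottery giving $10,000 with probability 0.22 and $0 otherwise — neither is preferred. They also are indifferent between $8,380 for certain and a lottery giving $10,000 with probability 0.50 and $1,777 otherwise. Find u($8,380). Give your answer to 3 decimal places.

The first gamble pins u($1,777): it must equal 0.22·1 + 0.78·0 = 0.22.
Then u($8,380) = 0.50·u($10,000) + 0.50·u($1,777) = 0.50·1.00 + 0.50·0.22 = 0.6100.

0.610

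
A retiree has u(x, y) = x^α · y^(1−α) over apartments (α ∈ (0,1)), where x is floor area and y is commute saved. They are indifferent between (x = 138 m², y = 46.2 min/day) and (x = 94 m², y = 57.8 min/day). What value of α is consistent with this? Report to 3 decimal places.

α ≈ 0.368

Set the two utilities equal: 138^α·46.2^(1−α) = 94^α·57.8^(1−α).
(138/94)^α = (57.8/46.2)^(1−α); take logs: α·ln(138/94) = (1−α)·ln(57.8/46.2), i.e. α·0.383959 = (1−α)·0.224009.
With A = 0.383959 and B = 0.224009: α·A = (1−α)·B, so α = B/(A+B) = 0.224009/0.607968 ≈ 0.368.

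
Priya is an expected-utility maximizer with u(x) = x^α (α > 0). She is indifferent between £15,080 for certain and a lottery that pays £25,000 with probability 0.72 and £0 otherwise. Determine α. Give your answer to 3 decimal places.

The lottery's expected utility is 0.72·u(25000) + 0.28·u(0) = 0.72·25000^α (since u(0) = 0 for α > 0).
Setting u(15080) equal to that: 15080^α = 0.72·25000^α ⇒ (15080/25000)^α = 0.72.
Take logs: α = ln 0.72 / ln(15080/25000) ≈ 0.64985.

α ≈ 0.650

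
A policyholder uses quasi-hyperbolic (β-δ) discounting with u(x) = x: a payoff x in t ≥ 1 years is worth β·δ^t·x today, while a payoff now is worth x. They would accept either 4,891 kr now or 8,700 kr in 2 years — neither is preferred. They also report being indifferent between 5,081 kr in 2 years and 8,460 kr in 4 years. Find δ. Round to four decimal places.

Both payoffs in the second observation are in the future, so β drops out: δ^2·5081 = δ^4·8460 ⇒ δ^2 = 5081/8460 = 0.60059, so δ = 0.77498.

δ ≈ 0.7750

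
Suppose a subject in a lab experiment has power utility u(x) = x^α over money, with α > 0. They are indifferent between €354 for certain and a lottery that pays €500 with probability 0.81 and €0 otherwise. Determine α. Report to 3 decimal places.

α ≈ 0.610

The lottery's expected utility is 0.81·u(500) + 0.19·u(0) = 0.81·500^α (since u(0) = 0 for α > 0).
Setting u(354) equal to that: 354^α = 0.81·500^α ⇒ (354/500)^α = 0.81.
α = ln(0.81) / ln(354/500) = -0.210721/-0.345311 ≈ 0.610.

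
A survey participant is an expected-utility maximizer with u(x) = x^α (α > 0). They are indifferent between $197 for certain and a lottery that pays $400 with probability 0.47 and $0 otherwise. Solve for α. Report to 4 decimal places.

EU(lottery) = 0.47·400^α + 0.53·0 = 0.47·400^α.
Setting u(197) equal to that: 197^α = 0.47·400^α ⇒ (197/400)^α = 0.47.
Take logs: α = ln 0.47 / ln(197/400) ≈ 1.066023.

α ≈ 1.0660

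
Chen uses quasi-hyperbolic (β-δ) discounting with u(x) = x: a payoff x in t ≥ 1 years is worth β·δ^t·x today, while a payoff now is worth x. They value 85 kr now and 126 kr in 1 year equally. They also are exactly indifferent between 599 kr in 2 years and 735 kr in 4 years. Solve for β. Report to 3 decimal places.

β ≈ 0.747

Both payoffs in the second observation are in the future, so β drops out: δ^2·599 = δ^4·735 ⇒ δ^2 = 599/735 = 0.81497, so δ = 0.90275.
Substituting δ into 85 = β·δ·126: β = 85/(113.747) ≈ 0.747.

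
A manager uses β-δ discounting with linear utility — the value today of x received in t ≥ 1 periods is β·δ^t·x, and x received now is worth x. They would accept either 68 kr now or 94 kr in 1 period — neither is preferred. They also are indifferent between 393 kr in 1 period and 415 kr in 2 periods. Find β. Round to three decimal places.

β ≈ 0.764

From the later pair, β·δ^1·393 = β·δ^2·415; dividing through, δ = 393/415 = 0.94699.
Now use the now-vs-future pair: 68 = β·δ·94 gives β = 68/(0.94699·94) ≈ 0.764.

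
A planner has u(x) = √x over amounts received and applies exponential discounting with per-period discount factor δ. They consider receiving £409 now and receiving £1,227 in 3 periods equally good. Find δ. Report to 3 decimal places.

δ ≈ 0.833

The payoff in 3 periods is discounted by δ^3, so u(409) = δ^3·u(1227) and δ^3 = u(409)/u(1227).
With u(x) = √x: δ^3 = √409/√1227 = √(409/1227) = 0.57735.
Hence δ = (0.57735)^(1/3) = 0.83268.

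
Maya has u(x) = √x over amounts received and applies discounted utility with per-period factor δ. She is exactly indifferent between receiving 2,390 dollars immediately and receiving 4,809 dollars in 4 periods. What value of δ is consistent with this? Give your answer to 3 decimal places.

δ ≈ 0.916

The payoff in 4 periods is discounted by δ^4, so u(2390) = δ^4·u(4809) and δ^4 = u(2390)/u(4809).
Since u(x) = √x, δ^4 = √(2390/4809) = 0.70497.
So δ = 0.70497^(1/4) ≈ 0.916.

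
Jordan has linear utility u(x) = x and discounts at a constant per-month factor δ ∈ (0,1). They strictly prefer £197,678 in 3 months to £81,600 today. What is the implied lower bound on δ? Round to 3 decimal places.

δ > 0.745

Under u(x) = x this choice says 81600 < δ^3·197678.
Hence δ^3 > 81600/197678 = 0.41279, and x ↦ x^(1/3) is increasing on (0,∞).
δ > 0.41279^(1/3) = 0.745.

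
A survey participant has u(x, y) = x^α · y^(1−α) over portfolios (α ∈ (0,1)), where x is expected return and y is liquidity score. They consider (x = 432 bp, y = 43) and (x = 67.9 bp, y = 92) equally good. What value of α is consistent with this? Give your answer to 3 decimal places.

Indifference: 432^α · 43^(1−α) = 67.9^α · 92^(1−α).
Rearrange to (432/67.9)^α = (92/43)^(1−α) and take logs: α·1.850390 = (1−α)·0.760588.
With A = 1.850390 and B = 0.760588: α·A = (1−α)·B, so α = B/(A+B) = 0.760588/2.610978 ≈ 0.291.

α ≈ 0.291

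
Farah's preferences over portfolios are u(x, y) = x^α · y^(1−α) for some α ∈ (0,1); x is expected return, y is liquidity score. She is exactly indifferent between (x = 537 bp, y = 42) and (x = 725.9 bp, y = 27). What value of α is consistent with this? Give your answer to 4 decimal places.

Indifference: 537^α · 42^(1−α) = 725.9^α · 27^(1−α).
Taking logs: α·ln 537 + (1−α)·ln 42 = α·ln 725.9 + (1−α)·ln 27, i.e. α·-0.3014142 = (1−α)·-0.4418328.
So α/(1−α) = (-0.4418328)/(-0.3014142) = 1.4658659, and α = 1.4658659/2.4658659 ≈ 0.5945.

α ≈ 0.5945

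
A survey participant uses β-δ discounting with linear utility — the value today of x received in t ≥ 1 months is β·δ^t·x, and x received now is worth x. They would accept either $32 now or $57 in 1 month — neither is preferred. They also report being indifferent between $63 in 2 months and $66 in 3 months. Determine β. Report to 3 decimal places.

β ≈ 0.588

Both payoffs in the second observation are in the future, so β drops out: δ^2·63 = δ^3·66 ⇒ δ = 63/66 = 0.95455.
Now use the now-vs-future pair: 32 = β·δ·57 gives β = 32/(0.95455·57) ≈ 0.588.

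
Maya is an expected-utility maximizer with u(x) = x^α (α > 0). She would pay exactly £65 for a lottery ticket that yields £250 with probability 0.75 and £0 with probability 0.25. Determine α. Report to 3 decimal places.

α ≈ 0.214

The lottery's expected utility is 0.75·u(250) + 0.25·u(0) = 0.75·250^α (since u(0) = 0 for α > 0).
Equating: 65^α = 0.75·250^α, i.e. 0.2600^α = 0.75.
α = ln(0.75) / ln(65/250) = -0.287682/-1.347074 ≈ 0.214.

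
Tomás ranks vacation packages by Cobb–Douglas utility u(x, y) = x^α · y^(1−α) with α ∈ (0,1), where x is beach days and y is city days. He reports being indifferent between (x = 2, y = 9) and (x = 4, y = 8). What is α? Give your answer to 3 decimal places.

α ≈ 0.145

The Cobb–Douglas utilities coincide, so 2^α·9^(1−α) = 4^α·8^(1−α).
Rearrange to (2/4)^α = (8/9)^(1−α) and take logs: α·-0.693147 = (1−α)·-0.117783.
So α/(1−α) = (-0.117783)/(-0.693147) = 0.169925, and α = 0.169925/1.169925 ≈ 0.145.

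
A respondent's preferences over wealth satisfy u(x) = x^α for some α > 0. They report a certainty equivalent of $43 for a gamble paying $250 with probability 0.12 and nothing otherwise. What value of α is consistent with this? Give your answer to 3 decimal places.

The lottery's expected utility is 0.12·u(250) + 0.88·u(0) = 0.12·250^α (since u(0) = 0 for α > 0).
Indifference: 43^α = 0.12·250^α, so (43/250)^α = 0.12.
Take logs: α = ln 0.12 / ln(43/250) ≈ 1.20452.

α ≈ 1.205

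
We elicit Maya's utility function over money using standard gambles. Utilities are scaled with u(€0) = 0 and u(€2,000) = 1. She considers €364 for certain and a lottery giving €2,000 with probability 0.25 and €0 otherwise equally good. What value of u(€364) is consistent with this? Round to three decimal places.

u(€364) equals the lottery's expected utility: 0.25·1 + 0.75·0 = 0.25.

0.250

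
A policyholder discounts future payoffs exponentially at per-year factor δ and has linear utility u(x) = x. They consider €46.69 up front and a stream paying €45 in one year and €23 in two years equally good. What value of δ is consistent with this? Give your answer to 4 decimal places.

Present value of the stream is 45·δ + 23·δ². Indifference gives 45δ + 23δ² = 46.69.
So 23δ² + 45δ − 46.69 = 0.
δ = (−45 + √(45² + 4·23·46.69)) / (2·23) = (−45 + √6320.48) / 46 ≈ 0.7500.

δ ≈ 0.7500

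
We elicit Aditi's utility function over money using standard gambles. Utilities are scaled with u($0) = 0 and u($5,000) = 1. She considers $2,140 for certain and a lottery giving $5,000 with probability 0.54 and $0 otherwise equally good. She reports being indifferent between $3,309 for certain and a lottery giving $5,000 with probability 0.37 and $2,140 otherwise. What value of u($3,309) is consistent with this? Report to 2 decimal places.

0.71

From the first indifference, u($2,140) = 0.54·u($5,000) + 0.46·u($0) = 0.54·1 + 0.46·0 = 0.54.
The second indifference gives u($3,309) = 0.37·u($5,000) + 0.63·u($2,140) = 0.37·1.00 + 0.63·0.54 = 0.7102.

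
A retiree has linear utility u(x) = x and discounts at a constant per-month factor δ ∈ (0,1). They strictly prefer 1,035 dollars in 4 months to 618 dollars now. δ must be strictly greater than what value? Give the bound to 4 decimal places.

δ > 0.8790

The preference means 618 < δ^4·1035.
So δ^4 > 618/1035 = 0.59710; taking the 4th root of both positive sides preserves the inequality.
δ > (618/1035)^(1/4) ≈ 0.8790.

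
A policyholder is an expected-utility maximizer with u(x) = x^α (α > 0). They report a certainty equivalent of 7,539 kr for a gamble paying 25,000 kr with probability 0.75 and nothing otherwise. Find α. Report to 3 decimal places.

α ≈ 0.240

Since u(0) = 0, the lottery's EU is 0.75·25000^α.
Setting u(7539) equal to that: 7539^α = 0.75·25000^α ⇒ (7539/25000)^α = 0.75.
Taking logs: α·ln(7539/25000) = ln(0.75), so α = -0.287682 / -1.198786 ≈ 0.240.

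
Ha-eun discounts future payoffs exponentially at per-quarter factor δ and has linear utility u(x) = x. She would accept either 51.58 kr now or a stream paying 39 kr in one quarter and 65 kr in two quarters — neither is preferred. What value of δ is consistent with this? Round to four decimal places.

δ ≈ 0.6400

Present value of the stream is 39·δ + 65·δ². Indifference gives 39δ + 65δ² = 51.58.
That is, 65δ² + 39δ − 51.58 = 0, a quadratic in δ.
By the quadratic formula (taking the positive root), δ = (−39 + √14931.80) / 130 ≈ 0.6400.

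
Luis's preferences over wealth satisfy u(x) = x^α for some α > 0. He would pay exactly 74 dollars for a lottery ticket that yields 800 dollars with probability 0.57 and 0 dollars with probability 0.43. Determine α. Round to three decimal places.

EU(lottery) = 0.57·800^α + 0.43·0 = 0.57·800^α.
Indifference: 74^α = 0.57·800^α, so (74/800)^α = 0.57.
Take logs: α = ln 0.57 / ln(74/800) ≈ 0.23613.

α ≈ 0.236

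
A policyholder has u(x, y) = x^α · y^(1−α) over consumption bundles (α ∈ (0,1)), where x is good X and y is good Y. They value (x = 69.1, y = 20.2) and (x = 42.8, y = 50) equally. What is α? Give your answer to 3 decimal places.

α ≈ 0.654

Set the two utilities equal: 69.1^α·20.2^(1−α) = 42.8^α·50^(1−α).
(69.1/42.8)^α = (50/20.2)^(1−α); take logs: α·ln(69.1/42.8) = (1−α)·ln(50/20.2), i.e. α·0.479017 = (1−α)·0.906340.
With A = 0.479017 and B = 0.906340: α·A = (1−α)·B, so α = B/(A+B) = 0.906340/1.385357 ≈ 0.654.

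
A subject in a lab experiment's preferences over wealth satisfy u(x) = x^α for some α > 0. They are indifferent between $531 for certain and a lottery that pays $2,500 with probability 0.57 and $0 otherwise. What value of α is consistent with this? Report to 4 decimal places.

The lottery's expected utility is 0.57·u(2500) + 0.43·u(0) = 0.57·2500^α (since u(0) = 0 for α > 0).
Equating: 531^α = 0.57·2500^α, i.e. 0.2124^α = 0.57.
α = ln(0.57) / ln(531/2500) = -0.5621189/-1.5492840 ≈ 0.3628.

α ≈ 0.3628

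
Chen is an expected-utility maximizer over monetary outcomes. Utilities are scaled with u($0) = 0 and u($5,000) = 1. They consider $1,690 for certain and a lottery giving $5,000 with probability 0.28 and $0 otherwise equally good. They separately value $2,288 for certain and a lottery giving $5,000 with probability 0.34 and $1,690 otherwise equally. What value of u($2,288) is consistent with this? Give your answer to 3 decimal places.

First, u($1,690) = 0.28·u($5,000) + 0.72·u($0) = 0.28.
The second indifference gives u($2,288) = 0.34·u($5,000) + 0.66·u($1,690) = 0.34·1.00 + 0.66·0.28 = 0.5248.

0.525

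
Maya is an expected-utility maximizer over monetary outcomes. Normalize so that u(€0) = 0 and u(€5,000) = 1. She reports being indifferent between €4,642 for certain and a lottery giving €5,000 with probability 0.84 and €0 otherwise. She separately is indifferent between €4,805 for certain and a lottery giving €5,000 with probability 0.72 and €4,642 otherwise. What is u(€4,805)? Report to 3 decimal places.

First, u(€4,642) = 0.84·u(€5,000) + 0.16·u(€0) = 0.84.
Chaining: u(€4,805) = 0.72·1.00 + 0.28·0.84 = 0.9552.

0.955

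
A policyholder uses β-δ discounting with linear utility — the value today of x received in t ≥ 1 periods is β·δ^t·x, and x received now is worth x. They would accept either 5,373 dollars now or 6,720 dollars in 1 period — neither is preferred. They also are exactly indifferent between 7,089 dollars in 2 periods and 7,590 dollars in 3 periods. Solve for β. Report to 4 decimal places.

β ≈ 0.8561

From the later pair, β·δ^2·7089 = β·δ^3·7590; dividing through, δ = 7089/7590 = 0.93399.
Substituting δ into 5373 = β·δ·6720: β = 5373/(6276.427) ≈ 0.8561.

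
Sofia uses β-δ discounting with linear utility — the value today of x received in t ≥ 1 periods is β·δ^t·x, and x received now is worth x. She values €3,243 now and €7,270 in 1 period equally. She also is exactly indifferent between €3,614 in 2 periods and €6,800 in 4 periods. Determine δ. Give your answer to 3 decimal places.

The second indifference involves only future payoffs, so β cancels: β·δ^2·3614 = β·δ^4·6800, giving δ^2 = 3614/6800 = 0.53147, so δ = 0.72902.

δ ≈ 0.729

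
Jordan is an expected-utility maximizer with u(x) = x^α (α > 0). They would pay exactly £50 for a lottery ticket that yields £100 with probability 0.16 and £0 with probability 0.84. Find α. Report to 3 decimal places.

Since u(0) = 0, the lottery's EU is 0.16·100^α.
Equating: 50^α = 0.16·100^α, i.e. 0.5000^α = 0.16.
Take logs: α = ln 0.16 / ln(50/100) ≈ 2.64386.

α ≈ 2.644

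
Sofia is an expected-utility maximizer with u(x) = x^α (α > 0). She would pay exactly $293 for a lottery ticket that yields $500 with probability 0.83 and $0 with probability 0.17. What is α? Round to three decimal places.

Since u(0) = 0, the lottery's EU is 0.83·500^α.
Equating: 293^α = 0.83·500^α, i.e. 0.5860^α = 0.83.
Take logs: α = ln 0.83 / ln(293/500) ≈ 0.34865.

α ≈ 0.349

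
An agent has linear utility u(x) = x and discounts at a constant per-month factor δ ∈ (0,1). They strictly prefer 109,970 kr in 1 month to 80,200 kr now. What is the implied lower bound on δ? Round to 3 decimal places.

The preference means 80200 < δ·109970.
Dividing through by 109970 gives δ > 0.72929.

δ > 0.729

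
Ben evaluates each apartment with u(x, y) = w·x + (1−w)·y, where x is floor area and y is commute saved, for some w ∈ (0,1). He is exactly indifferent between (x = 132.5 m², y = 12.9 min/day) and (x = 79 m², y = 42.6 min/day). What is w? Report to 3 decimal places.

Equating utilities: w·132.5 + (1−w)·12.9 = w·79 + (1−w)·42.6.
Rearranging, 53.5·w − 29.7·(1−w) = 0.
The marginal rate of substitution is 29.7/53.5, so w = 29.7/(53.5+29.7) = 0.357.

w = 0.357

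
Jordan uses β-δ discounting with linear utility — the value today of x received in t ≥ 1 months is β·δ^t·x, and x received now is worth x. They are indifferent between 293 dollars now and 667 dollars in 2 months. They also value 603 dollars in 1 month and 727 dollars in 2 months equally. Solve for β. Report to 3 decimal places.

β ≈ 0.639

Both payoffs in the second observation are in the future, so β drops out: δ^1·603 = δ^2·727 ⇒ δ = 603/727 = 0.82944.
Now use the now-vs-future pair: 293 = β·δ^2·667 gives β = 293/(0.68796·667) ≈ 0.639.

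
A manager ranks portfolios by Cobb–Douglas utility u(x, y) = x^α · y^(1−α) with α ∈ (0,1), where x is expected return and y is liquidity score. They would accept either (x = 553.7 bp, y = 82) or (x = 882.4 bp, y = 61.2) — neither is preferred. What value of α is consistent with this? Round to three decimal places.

Set the two utilities equal: 553.7^α·82^(1−α) = 882.4^α·61.2^(1−α).
Rearrange to (553.7/882.4)^α = (61.2/82)^(1−α) and take logs: α·-0.466022 = (1−α)·-0.292572.
So α/(1−α) = (-0.292572)/(-0.466022) = 0.627807, and α = 0.627807/1.627807 ≈ 0.386.

α ≈ 0.386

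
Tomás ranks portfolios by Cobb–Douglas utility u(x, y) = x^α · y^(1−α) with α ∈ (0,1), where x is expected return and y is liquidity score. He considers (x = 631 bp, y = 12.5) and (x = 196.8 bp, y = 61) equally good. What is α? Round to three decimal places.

α ≈ 0.576

The Cobb–Douglas utilities coincide, so 631^α·12.5^(1−α) = 196.8^α·61^(1−α).
Taking logs: α·ln 631 + (1−α)·ln 12.5 = α·ln 196.8 + (1−α)·ln 61, i.e. α·1.165118 = (1−α)·1.585145.
Thus α·(2.750263) = 1.585145, so α = 1.585145/2.750263 ≈ 0.576.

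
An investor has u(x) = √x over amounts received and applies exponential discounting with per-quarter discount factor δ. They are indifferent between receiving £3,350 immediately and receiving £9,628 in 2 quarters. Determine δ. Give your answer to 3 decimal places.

Equating discounted utilities: u(3350) = δ^2·u(9628) ⇒ δ^2 = u(3350)/u(9628).
With u(x) = √x: δ^2 = √3350/√9628 = √(3350/9628) = 0.58987.
Hence δ = (0.58987)^(1/2) = 0.76803.

δ ≈ 0.768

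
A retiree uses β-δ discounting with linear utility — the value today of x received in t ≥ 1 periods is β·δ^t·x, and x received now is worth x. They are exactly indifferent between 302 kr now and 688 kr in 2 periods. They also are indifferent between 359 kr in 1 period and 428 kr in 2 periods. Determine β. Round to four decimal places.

The second indifference involves only future payoffs, so β cancels: β·δ^1·359 = β·δ^2·428, giving δ = 359/428 = 0.83879.
Now use the now-vs-future pair: 302 = β·δ^2·688 gives β = 302/(0.70356·688) ≈ 0.6239.

β ≈ 0.6239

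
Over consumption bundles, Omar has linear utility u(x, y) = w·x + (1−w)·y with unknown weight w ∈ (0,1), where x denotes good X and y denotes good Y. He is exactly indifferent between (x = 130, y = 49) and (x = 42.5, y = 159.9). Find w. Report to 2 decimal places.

w = 0.56

Equating utilities: w·130 + (1−w)·49 = w·42.5 + (1−w)·159.9.
Rearranging, 87.5·w − 110.9·(1−w) = 0.
Hence w = 110.9/(87.5+110.9) = 110.9/198.4 = 0.56.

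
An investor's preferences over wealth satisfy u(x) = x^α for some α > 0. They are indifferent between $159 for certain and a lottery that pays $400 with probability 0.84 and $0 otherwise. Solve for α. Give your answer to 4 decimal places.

EU(lottery) = 0.84·400^α + 0.16·0 = 0.84·400^α.
Indifference: 159^α = 0.84·400^α, so (159/400)^α = 0.84.
Taking logs: α·ln(159/400) = ln(0.84), so α = -0.1743534 / -0.9225603 ≈ 0.1890.

α ≈ 0.1890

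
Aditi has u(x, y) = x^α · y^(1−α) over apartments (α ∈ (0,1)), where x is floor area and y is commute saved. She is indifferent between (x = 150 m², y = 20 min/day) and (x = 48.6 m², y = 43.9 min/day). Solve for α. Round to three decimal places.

α ≈ 0.411

Set the two utilities equal: 150^α·20^(1−α) = 48.6^α·43.9^(1−α).
Rearrange to (150/48.6)^α = (43.9/20)^(1−α) and take logs: α·1.127012 = (1−α)·0.786182.
So α/(1−α) = (0.786182)/(1.127012) = 0.697581, and α = 0.697581/1.697581 ≈ 0.411.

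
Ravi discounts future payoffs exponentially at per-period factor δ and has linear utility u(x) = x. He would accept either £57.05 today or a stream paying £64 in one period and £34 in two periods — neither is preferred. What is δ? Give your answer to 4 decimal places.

δ ≈ 0.6600

The stream is worth 64δ + 34δ² today, so 64δ + 34δ² = 57.05.
So 34δ² + 64δ − 57.05 = 0.
The positive root is δ = [−64 + √(64² + 4·34·57.05)] / (2·34) = (−64 + 108.880)/68 ≈ 0.6600.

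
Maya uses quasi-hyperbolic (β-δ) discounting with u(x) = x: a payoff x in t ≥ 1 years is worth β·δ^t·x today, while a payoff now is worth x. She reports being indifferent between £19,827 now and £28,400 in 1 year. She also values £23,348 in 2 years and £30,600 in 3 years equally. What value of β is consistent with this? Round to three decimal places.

β ≈ 0.915

From the later pair, β·δ^2·23348 = β·δ^3·30600; dividing through, δ = 23348/30600 = 0.76301.
The first indifference: 19827 = β·δ·28400, so β = 19827/(δ·28400) = 19827/(0.76301·28400) ≈ 0.915.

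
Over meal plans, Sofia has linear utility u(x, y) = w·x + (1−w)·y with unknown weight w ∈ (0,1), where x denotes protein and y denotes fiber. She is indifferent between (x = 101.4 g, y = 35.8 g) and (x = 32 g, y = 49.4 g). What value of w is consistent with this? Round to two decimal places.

w = 0.16

Indifference: w·101.4 + (1−w)·35.8 = w·32 + (1−w)·49.4.
Rearranging, 69.4·w − 13.6·(1−w) = 0.
The marginal rate of substitution is 13.6/69.4, so w = 13.6/(69.4+13.6) = 0.16.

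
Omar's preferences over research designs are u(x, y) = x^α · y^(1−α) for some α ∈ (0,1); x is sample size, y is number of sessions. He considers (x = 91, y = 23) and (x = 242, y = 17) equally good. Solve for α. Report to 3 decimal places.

Set the two utilities equal: 91^α·23^(1−α) = 242^α·17^(1−α).
Taking logs: α·ln 91 + (1−α)·ln 23 = α·ln 242 + (1−α)·ln 17, i.e. α·-0.978078 = (1−α)·-0.302281.
So α/(1−α) = (-0.302281)/(-0.978078) = 0.309056, and α = 0.309056/1.309056 ≈ 0.236.

α ≈ 0.236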